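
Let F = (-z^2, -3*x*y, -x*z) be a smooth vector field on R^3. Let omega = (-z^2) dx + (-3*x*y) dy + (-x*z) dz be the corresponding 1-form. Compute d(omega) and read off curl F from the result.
d(omega) = (0) dy ∧ dz + (-z) dz ∧ dx + (-3*y) dx ∧ dy; curl F = (0, -z, -3*y)

d omega = sum_{i<j} (∂f_j/∂x_i - ∂f_i/∂x_j) dx_i ∧ dx_j. Under the identification (dy ∧ dz, dz ∧ dx, dx ∧ dy) ↔ (e_x, e_y, e_z), the coefficients are exactly the components of curl F. Compute:
  ∂R/∂y - ∂Q/∂z = (0) - (0) = 0
  ∂P/∂z - ∂R/∂x = (-2*z) - (-z) = -z
  ∂Q/∂x - ∂P/∂y = (-3*y) - (0) = -3*y.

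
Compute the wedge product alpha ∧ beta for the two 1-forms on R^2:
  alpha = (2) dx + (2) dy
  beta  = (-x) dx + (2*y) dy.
alpha ∧ beta = (2*x + 4*y) dx ∧ dy

Distribute the wedge, using dx_i ∧ dx_j = -dx_j ∧ dx_i and dx_i ∧ dx_i = 0. For each pair (i, j) with i < j, the coefficient of dx_i ∧ dx_j in alpha ∧ beta is (alpha_i * beta_j - alpha_j * beta_i). Collecting: alpha ∧ beta = (2*x + 4*y) dx ∧ dy.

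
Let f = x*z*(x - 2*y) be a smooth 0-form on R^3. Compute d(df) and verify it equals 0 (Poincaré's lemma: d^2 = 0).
d(df) = 0

Step 1: df = sum_i (∂f/∂x_i) dx_i = (2*z*(x - y)) dx + (-2*x*z) dy + (x*(x - 2*y)) dz.
Step 2: Apply d again. Using the 1-form formula, the coefficient of dx ∧ dy in d(df) is ∂^2 f/∂x ∂y - ∂^2 f/∂y ∂x = (-2*z) - (-2*z) = 0 (equality of mixed partials for smooth f).
Similarly for dx ∧ dz and dy ∧ dz — all coefficients vanish. So d(df) = 0.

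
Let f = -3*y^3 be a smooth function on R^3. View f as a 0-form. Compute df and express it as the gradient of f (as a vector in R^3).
df = (0) dx + (-9*y^2) dy + (0) dz; grad f = (0, -9*y^2, 0)

For a 0-form f, d f = (∂f/∂x) dx + (∂f/∂y) dy + (∂f/∂z) dz. The components of the vector representation are exactly the entries of grad f in Cartesian coordinates:
  ∂f/∂x = 0
  ∂f/∂y = -9*y^2
  ∂f/∂z = 0.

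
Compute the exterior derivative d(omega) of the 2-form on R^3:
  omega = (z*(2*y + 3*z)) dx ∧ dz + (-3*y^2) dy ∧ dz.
d(omega) = (-2*z) dx ∧ dy ∧ dz

For a 2-form omega = sum_{i<j} g_{ij} dx_i ∧ dx_j, the exterior derivative is
  d(omega) = sum_{i<j} d(g_{ij}) ∧ dx_i ∧ dx_j = sum_{i<j, k} (∂g_{ij}/∂x_k) dx_k ∧ dx_i ∧ dx_j.
Expand each term, using dx_k ∧ dx_i ∧ dx_j = sgn(permutation) dx_{(a)} ∧ dx_{(b)} ∧ dx_{(c)} with (a < b < c) sorted:
  d(z*(2*y + 3*z)) includes (∂/∂y)(z*(2*y + 3*z)) dy = (2*z) dy, which multiplied by dx ∧ dz gives (-2*z) dx ∧ dy ∧ dz
Collecting like 3-forms: d(omega) = (-2*z) dx ∧ dy ∧ dz.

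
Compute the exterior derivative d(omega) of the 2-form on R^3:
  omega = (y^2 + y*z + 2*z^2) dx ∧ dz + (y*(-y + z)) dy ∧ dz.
d(omega) = (-2*y - z) dx ∧ dy ∧ dz

For a 2-form omega = sum_{i<j} g_{ij} dx_i ∧ dx_j, the exterior derivative is
  d(omega) = sum_{i<j} d(g_{ij}) ∧ dx_i ∧ dx_j = sum_{i<j, k} (∂g_{ij}/∂x_k) dx_k ∧ dx_i ∧ dx_j.
Expand each term, using dx_k ∧ dx_i ∧ dx_j = sgn(permutation) dx_{(a)} ∧ dx_{(b)} ∧ dx_{(c)} with (a < b < c) sorted:
  d(y^2 + y*z + 2*z^2) includes (∂/∂y)(y^2 + y*z + 2*z^2) dy = (2*y + z) dy, which multiplied by dx ∧ dz gives (-2*y - z) dx ∧ dy ∧ dz
Collecting like 3-forms: d(omega) = (-2*y - z) dx ∧ dy ∧ dz.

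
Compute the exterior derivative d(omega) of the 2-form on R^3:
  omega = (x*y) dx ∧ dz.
d(omega) = (-x) dx ∧ dy ∧ dz

For a 2-form omega = sum_{i<j} g_{ij} dx_i ∧ dx_j, the exterior derivative is
  d(omega) = sum_{i<j} d(g_{ij}) ∧ dx_i ∧ dx_j = sum_{i<j, k} (∂g_{ij}/∂x_k) dx_k ∧ dx_i ∧ dx_j.
Expand each term, using dx_k ∧ dx_i ∧ dx_j = sgn(permutation) dx_{(a)} ∧ dx_{(b)} ∧ dx_{(c)} with (a < b < c) sorted:
  d(x*y) includes (∂/∂y)(x*y) dy = (x) dy, which multiplied by dx ∧ dz gives (-x) dx ∧ dy ∧ dz
Collecting like 3-forms: d(omega) = (-x) dx ∧ dy ∧ dz.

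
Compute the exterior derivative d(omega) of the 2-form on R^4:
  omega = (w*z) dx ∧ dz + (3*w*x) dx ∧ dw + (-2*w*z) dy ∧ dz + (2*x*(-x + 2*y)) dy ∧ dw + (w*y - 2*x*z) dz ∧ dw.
d(omega) = (-z) dx ∧ dz ∧ dw + (w - 2*z) dy ∧ dz ∧ dw + (-4*x + 4*y) dx ∧ dy ∧ dw

For a 2-form omega = sum_{i<j} g_{ij} dx_i ∧ dx_j, the exterior derivative is
  d(omega) = sum_{i<j} d(g_{ij}) ∧ dx_i ∧ dx_j = sum_{i<j, k} (∂g_{ij}/∂x_k) dx_k ∧ dx_i ∧ dx_j.
Expand each term, using dx_k ∧ dx_i ∧ dx_j = sgn(permutation) dx_{(a)} ∧ dx_{(b)} ∧ dx_{(c)} with (a < b < c) sorted:
  d(w*z) includes (∂/∂w)(w*z) dw = (z) dw, which multiplied by dx ∧ dz gives (z) dx ∧ dz ∧ dw
  d(-2*w*z) includes (∂/∂w)(-2*w*z) dw = (-2*z) dw, which multiplied by dy ∧ dz gives (-2*z) dy ∧ dz ∧ dw
  d(2*x*(-x + 2*y)) includes (∂/∂x)(2*x*(-x + 2*y)) dx = (-4*x + 4*y) dx, which multiplied by dy ∧ dw gives (-4*x + 4*y) dx ∧ dy ∧ dw
  d(w*y - 2*x*z) includes (∂/∂x)(w*y - 2*x*z) dx = (-2*z) dx, which multiplied by dz ∧ dw gives (-2*z) dx ∧ dz ∧ dw
  d(w*y - 2*x*z) includes (∂/∂y)(w*y - 2*x*z) dy = (w) dy, which multiplied by dz ∧ dw gives (w) dy ∧ dz ∧ dw
Collecting like 3-forms: d(omega) = (-z) dx ∧ dz ∧ dw + (w - 2*z) dy ∧ dz ∧ dw + (-4*x + 4*y) dx ∧ dy ∧ dw.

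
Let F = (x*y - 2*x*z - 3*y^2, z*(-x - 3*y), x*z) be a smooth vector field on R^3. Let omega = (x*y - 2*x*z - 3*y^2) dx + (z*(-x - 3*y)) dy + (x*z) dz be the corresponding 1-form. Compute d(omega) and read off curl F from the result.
d(omega) = (x + 3*y) dy ∧ dz + (-2*x - z) dz ∧ dx + (-x + 6*y - z) dx ∧ dy; curl F = (x + 3*y, -2*x - z, -x + 6*y - z)

d omega = sum_{i<j} (∂f_j/∂x_i - ∂f_i/∂x_j) dx_i ∧ dx_j. Under the identification (dy ∧ dz, dz ∧ dx, dx ∧ dy) ↔ (e_x, e_y, e_z), the coefficients are exactly the components of curl F. Compute:
  ∂R/∂y - ∂Q/∂z = (0) - (-x - 3*y) = x + 3*y
  ∂P/∂z - ∂R/∂x = (-2*x) - (z) = -2*x - z
  ∂Q/∂x - ∂P/∂y = (-z) - (x - 6*y) = -x + 6*y - z.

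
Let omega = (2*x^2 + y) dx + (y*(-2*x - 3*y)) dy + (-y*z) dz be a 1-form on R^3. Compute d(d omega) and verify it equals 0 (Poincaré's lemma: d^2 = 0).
d(d omega) = 0

Step 1: d omega = sum_{i<j} (∂f_j/∂x_i - ∂f_i/∂x_j) dx_i ∧ dx_j:
  coeff of dx ∧ dy: -2*y - 1
  coeff of dx ∧ dz: 0
  coeff of dy ∧ dz: -z
Step 2: Apply d again to each 2-form coefficient. The only possible 3-form in R^3 is dx ∧ dy ∧ dz, with coefficient
  ∂(coeff of dy∧dz)/∂x - ∂(coeff of dx∧dz)/∂y + ∂(coeff of dx∧dy)/∂z
  = ∂/∂x (-z) - ∂/∂y (0) + ∂/∂z (-2*y - 1).
Each of these terms simplifies to sums of mixed partials that cancel in pairs. The result is 0 (by equality of mixed partials for smooth functions — Schwarz / Clairaut).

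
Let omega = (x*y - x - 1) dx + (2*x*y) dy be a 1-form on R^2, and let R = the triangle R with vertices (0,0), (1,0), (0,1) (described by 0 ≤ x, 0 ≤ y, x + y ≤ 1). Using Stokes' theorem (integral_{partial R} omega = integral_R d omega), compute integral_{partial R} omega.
integral_(partial R) omega = 1/6

Stokes: integral_partial_R omega = integral_R d omega with d omega = (∂Q/∂x - ∂P/∂y) dx ∧ dy.
  ∂Q/∂x = 2*y
  ∂P/∂y = x
  integrand = ∂Q/∂x - ∂P/∂y = -x + 2*y.
Integrating over R: integral_0^1 integral_0^{1-x} (-x + 2*y) dy dx = 1/6.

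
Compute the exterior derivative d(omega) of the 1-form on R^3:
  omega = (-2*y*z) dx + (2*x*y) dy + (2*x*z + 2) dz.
d(omega) = (2*y + 2*z) dx ∧ dy + (2*y + 2*z) dx ∧ dz

For a 1-form omega = sum_i f_i dx_i, the exterior derivative is
  d(omega) = sum_{i < j} (∂f_j/∂x_i - ∂f_i/∂x_j) dx_i ∧ dx_j.
  coefficient of dx ∧ dy: ∂f_2/∂x - ∂f_1/∂y = ∂(2*x*y)/∂x - ∂(-2*y*z)/∂y = 2*y + 2*z
  coefficient of dx ∧ dz: ∂f_3/∂x - ∂f_1/∂z = ∂(2*x*z + 2)/∂x - ∂(-2*y*z)/∂z = 2*y + 2*z
Assembling: d(omega) = (2*y + 2*z) dx ∧ dy + (2*y + 2*z) dx ∧ dz.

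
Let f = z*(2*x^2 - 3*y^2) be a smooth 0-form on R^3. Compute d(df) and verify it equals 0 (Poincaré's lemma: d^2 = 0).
d(df) = 0

Step 1: df = sum_i (∂f/∂x_i) dx_i = (4*x*z) dx + (-6*y*z) dy + (2*x^2 - 3*y^2) dz.
Step 2: Apply d again. Using the 1-form formula, the coefficient of dx ∧ dy in d(df) is ∂^2 f/∂x ∂y - ∂^2 f/∂y ∂x = (0) - (0) = 0 (equality of mixed partials for smooth f).
Similarly for dx ∧ dz and dy ∧ dz — all coefficients vanish. So d(df) = 0.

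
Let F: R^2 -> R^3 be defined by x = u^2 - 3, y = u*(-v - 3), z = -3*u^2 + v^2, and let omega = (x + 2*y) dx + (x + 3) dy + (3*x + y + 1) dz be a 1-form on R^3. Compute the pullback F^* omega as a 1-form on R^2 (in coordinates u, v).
F^* omega = (u*(-16*u^2 + u*v + 3*u + 42)) du + (-u^3 + 6*u^2*v - 2*u*v^2 - 6*u*v - 16*v) dv

Using F^*(f dg) = (f ∘ F) d(g ∘ F), substitute each coordinate x_i by F_i(u, v) in f_i, and replace dx_i by d F_i = (∂F_i/∂u) du + (∂F_i/∂v) dv.
  For the x component: f_1(F) = u^2 - 2*u*v - 6*u - 3; d F_1 = (2*u) du + (0) dv
  For the y component: f_2(F) = u^2; d F_2 = (-v - 3) du + (-u) dv
  For the z component: f_3(F) = 3*u^2 - u*v - 3*u - 8; d F_3 = (-6*u) du + (2*v) dv
Combining and collecting du, dv coefficients:
  coeff of du: u*(-16*u^2 + u*v + 3*u + 42)
  coeff of dv: -u^3 + 6*u^2*v - 2*u*v^2 - 6*u*v - 16*v
F^* omega = (u*(-16*u^2 + u*v + 3*u + 42)) du + (-u^3 + 6*u^2*v - 2*u*v^2 - 6*u*v - 16*v) dv.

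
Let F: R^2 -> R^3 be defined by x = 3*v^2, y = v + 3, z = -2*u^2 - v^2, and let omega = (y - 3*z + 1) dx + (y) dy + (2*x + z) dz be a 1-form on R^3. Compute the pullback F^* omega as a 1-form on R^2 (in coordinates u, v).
F^* omega = (8*u^3 - 20*u*v^2) du + (40*u^2*v + 8*v^3 + 6*v^2 + 25*v + 3) dv

Using F^*(f dg) = (f ∘ F) d(g ∘ F), substitute each coordinate x_i by F_i(u, v) in f_i, and replace dx_i by d F_i = (∂F_i/∂u) du + (∂F_i/∂v) dv.
  For the x component: f_1(F) = 6*u^2 + 3*v^2 + v + 4; d F_1 = (0) du + (6*v) dv
  For the y component: f_2(F) = v + 3; d F_2 = (0) du + (1) dv
  For the z component: f_3(F) = -2*u^2 + 5*v^2; d F_3 = (-4*u) du + (-2*v) dv
Combining and collecting du, dv coefficients:
  coeff of du: 8*u^3 - 20*u*v^2
  coeff of dv: 40*u^2*v + 8*v^3 + 6*v^2 + 25*v + 3
F^* omega = (8*u^3 - 20*u*v^2) du + (40*u^2*v + 8*v^3 + 6*v^2 + 25*v + 3) dv.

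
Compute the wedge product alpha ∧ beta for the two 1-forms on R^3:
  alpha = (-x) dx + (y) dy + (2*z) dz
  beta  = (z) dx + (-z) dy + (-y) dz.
alpha ∧ beta = (z*(x - y)) dx ∧ dy + (x*y - 2*z^2) dx ∧ dz + (-y^2 + 2*z^2) dy ∧ dz

Distribute the wedge, using dx_i ∧ dx_j = -dx_j ∧ dx_i and dx_i ∧ dx_i = 0. For each pair (i, j) with i < j, the coefficient of dx_i ∧ dx_j in alpha ∧ beta is (alpha_i * beta_j - alpha_j * beta_i). Collecting: alpha ∧ beta = (z*(x - y)) dx ∧ dy + (x*y - 2*z^2) dx ∧ dz + (-y^2 + 2*z^2) dy ∧ dz.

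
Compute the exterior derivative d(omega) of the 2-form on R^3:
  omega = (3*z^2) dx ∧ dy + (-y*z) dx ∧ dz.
d(omega) = (7*z) dx ∧ dy ∧ dz

For a 2-form omega = sum_{i<j} g_{ij} dx_i ∧ dx_j, the exterior derivative is
  d(omega) = sum_{i<j} d(g_{ij}) ∧ dx_i ∧ dx_j = sum_{i<j, k} (∂g_{ij}/∂x_k) dx_k ∧ dx_i ∧ dx_j.
Expand each term, using dx_k ∧ dx_i ∧ dx_j = sgn(permutation) dx_{(a)} ∧ dx_{(b)} ∧ dx_{(c)} with (a < b < c) sorted:
  d(3*z^2) includes (∂/∂z)(3*z^2) dz = (6*z) dz, which multiplied by dx ∧ dy gives (6*z) dx ∧ dy ∧ dz
  d(-y*z) includes (∂/∂y)(-y*z) dy = (-z) dy, which multiplied by dx ∧ dz gives (z) dx ∧ dy ∧ dz
Collecting like 3-forms: d(omega) = (7*z) dx ∧ dy ∧ dz.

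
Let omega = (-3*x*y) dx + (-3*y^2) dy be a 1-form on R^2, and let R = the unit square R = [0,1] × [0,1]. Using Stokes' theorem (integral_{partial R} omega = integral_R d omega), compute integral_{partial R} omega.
integral_(partial R) omega = 3/2

Stokes: integral_partial_R omega = integral_R d omega with d omega = (∂Q/∂x - ∂P/∂y) dx ∧ dy.
  ∂Q/∂x = 0
  ∂P/∂y = -3*x
  integrand = ∂Q/∂x - ∂P/∂y = 3*x.
Integrating over R: integral_0^1 integral_0^1 (3*x) dx dy = 3/2.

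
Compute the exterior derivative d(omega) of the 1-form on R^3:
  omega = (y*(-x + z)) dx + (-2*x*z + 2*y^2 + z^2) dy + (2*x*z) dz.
d(omega) = (x - 3*z) dx ∧ dy + (-y + 2*z) dx ∧ dz + (2*x - 2*z) dy ∧ dz

For a 1-form omega = sum_i f_i dx_i, the exterior derivative is
  d(omega) = sum_{i < j} (∂f_j/∂x_i - ∂f_i/∂x_j) dx_i ∧ dx_j.
  coefficient of dx ∧ dy: ∂f_2/∂x - ∂f_1/∂y = ∂(-2*x*z + 2*y^2 + z^2)/∂x - ∂(y*(-x + z))/∂y = x - 3*z
  coefficient of dx ∧ dz: ∂f_3/∂x - ∂f_1/∂z = ∂(2*x*z)/∂x - ∂(y*(-x + z))/∂z = -y + 2*z
  coefficient of dy ∧ dz: ∂f_3/∂y - ∂f_2/∂z = ∂(2*x*z)/∂y - ∂(-2*x*z + 2*y^2 + z^2)/∂z = 2*x - 2*z
Assembling: d(omega) = (x - 3*z) dx ∧ dy + (-y + 2*z) dx ∧ dz + (2*x - 2*z) dy ∧ dz.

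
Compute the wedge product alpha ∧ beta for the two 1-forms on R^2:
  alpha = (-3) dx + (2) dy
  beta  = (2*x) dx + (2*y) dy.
alpha ∧ beta = (-4*x - 6*y) dx ∧ dy

Distribute the wedge, using dx_i ∧ dx_j = -dx_j ∧ dx_i and dx_i ∧ dx_i = 0. For each pair (i, j) with i < j, the coefficient of dx_i ∧ dx_j in alpha ∧ beta is (alpha_i * beta_j - alpha_j * beta_i). Collecting: alpha ∧ beta = (-4*x - 6*y) dx ∧ dy.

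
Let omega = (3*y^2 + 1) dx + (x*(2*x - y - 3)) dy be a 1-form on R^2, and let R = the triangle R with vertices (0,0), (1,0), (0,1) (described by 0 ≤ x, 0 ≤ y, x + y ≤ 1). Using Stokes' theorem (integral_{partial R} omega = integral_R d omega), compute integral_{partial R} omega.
integral_(partial R) omega = -2

Stokes: integral_partial_R omega = integral_R d omega with d omega = (∂Q/∂x - ∂P/∂y) dx ∧ dy.
  ∂Q/∂x = 4*x - y - 3
  ∂P/∂y = 6*y
  integrand = ∂Q/∂x - ∂P/∂y = 4*x - 7*y - 3.
Integrating over R: integral_0^1 integral_0^{1-x} (4*x - 7*y - 3) dy dx = -2.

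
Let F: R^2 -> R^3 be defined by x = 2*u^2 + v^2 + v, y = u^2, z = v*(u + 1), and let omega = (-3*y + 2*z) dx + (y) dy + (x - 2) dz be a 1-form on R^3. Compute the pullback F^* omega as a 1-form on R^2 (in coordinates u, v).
F^* omega = (-10*u^3 + 10*u^2*v + 8*u*v + v^3 + v^2 - 2*v) du + (2*u^3 - 6*u^2*v - u^2 + 5*u*v^2 + 3*u*v - 2*u + 5*v^2 + 3*v - 2) dv

Using F^*(f dg) = (f ∘ F) d(g ∘ F), substitute each coordinate x_i by F_i(u, v) in f_i, and replace dx_i by d F_i = (∂F_i/∂u) du + (∂F_i/∂v) dv.
  For the x component: f_1(F) = -3*u^2 + 2*u*v + 2*v; d F_1 = (4*u) du + (2*v + 1) dv
  For the y component: f_2(F) = u^2; d F_2 = (2*u) du + (0) dv
  For the z component: f_3(F) = 2*u^2 + v^2 + v - 2; d F_3 = (v) du + (u + 1) dv
Combining and collecting du, dv coefficients:
  coeff of du: -10*u^3 + 10*u^2*v + 8*u*v + v^3 + v^2 - 2*v
  coeff of dv: 2*u^3 - 6*u^2*v - u^2 + 5*u*v^2 + 3*u*v - 2*u + 5*v^2 + 3*v - 2
F^* omega = (-10*u^3 + 10*u^2*v + 8*u*v + v^3 + v^2 - 2*v) du + (2*u^3 - 6*u^2*v - u^2 + 5*u*v^2 + 3*u*v - 2*u + 5*v^2 + 3*v - 2) dv.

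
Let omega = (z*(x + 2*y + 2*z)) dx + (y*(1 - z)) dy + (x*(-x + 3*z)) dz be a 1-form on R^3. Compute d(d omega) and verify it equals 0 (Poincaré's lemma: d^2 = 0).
d(d omega) = 0

Step 1: d omega = sum_{i<j} (∂f_j/∂x_i - ∂f_i/∂x_j) dx_i ∧ dx_j:
  coeff of dx ∧ dy: -2*z
  coeff of dx ∧ dz: -3*x - 2*y - z
  coeff of dy ∧ dz: y
Step 2: Apply d again to each 2-form coefficient. The only possible 3-form in R^3 is dx ∧ dy ∧ dz, with coefficient
  ∂(coeff of dy∧dz)/∂x - ∂(coeff of dx∧dz)/∂y + ∂(coeff of dx∧dy)/∂z
  = ∂/∂x (y) - ∂/∂y (-3*x - 2*y - z) + ∂/∂z (-2*z).
Each of these terms simplifies to sums of mixed partials that cancel in pairs. The result is 0 (by equality of mixed partials for smooth functions — Schwarz / Clairaut).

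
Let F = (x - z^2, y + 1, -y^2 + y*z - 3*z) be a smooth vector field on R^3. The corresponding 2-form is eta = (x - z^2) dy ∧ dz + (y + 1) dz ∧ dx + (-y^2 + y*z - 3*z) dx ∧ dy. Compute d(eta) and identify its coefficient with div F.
d(eta) = (y - 1) dx ∧ dy ∧ dz; div F = y - 1

For a 2-form in R^3 of the form above, applying d gives a 3-form with coefficient ∂P/∂x + ∂Q/∂y + ∂R/∂z:
  ∂P/∂x = 1
  ∂Q/∂y = 1
  ∂R/∂z = y - 3
Sum = y - 1, which is exactly div F.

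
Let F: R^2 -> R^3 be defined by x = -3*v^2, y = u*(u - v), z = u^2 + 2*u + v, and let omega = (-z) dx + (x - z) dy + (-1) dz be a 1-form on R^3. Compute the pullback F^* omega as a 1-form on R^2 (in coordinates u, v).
F^* omega = (-2*u^3 + u^2*v - 4*u^2 - 6*u*v^2 - 2*u + 3*v^3 + v^2 - 2) du + (u^3 + 6*u^2*v + 2*u^2 + 3*u*v^2 + 13*u*v + 6*v^2 - 1) dv

Using F^*(f dg) = (f ∘ F) d(g ∘ F), substitute each coordinate x_i by F_i(u, v) in f_i, and replace dx_i by d F_i = (∂F_i/∂u) du + (∂F_i/∂v) dv.
  For the x component: f_1(F) = -u^2 - 2*u - v; d F_1 = (0) du + (-6*v) dv
  For the y component: f_2(F) = -u^2 - 2*u - 3*v^2 - v; d F_2 = (2*u - v) du + (-u) dv
  For the z component: f_3(F) = -1; d F_3 = (2*u + 2) du + (1) dv
Combining and collecting du, dv coefficients:
  coeff of du: -2*u^3 + u^2*v - 4*u^2 - 6*u*v^2 - 2*u + 3*v^3 + v^2 - 2
  coeff of dv: u^3 + 6*u^2*v + 2*u^2 + 3*u*v^2 + 13*u*v + 6*v^2 - 1
F^* omega = (-2*u^3 + u^2*v - 4*u^2 - 6*u*v^2 - 2*u + 3*v^3 + v^2 - 2) du + (u^3 + 6*u^2*v + 2*u^2 + 3*u*v^2 + 13*u*v + 6*v^2 - 1) dv.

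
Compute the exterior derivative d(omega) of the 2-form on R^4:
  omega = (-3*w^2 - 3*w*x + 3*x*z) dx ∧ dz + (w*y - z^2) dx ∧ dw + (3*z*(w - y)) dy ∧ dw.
d(omega) = (-6*w - 3*x + 2*z) dx ∧ dz ∧ dw + (-w) dx ∧ dy ∧ dw + (-3*w + 3*y) dy ∧ dz ∧ dw

For a 2-form omega = sum_{i<j} g_{ij} dx_i ∧ dx_j, the exterior derivative is
  d(omega) = sum_{i<j} d(g_{ij}) ∧ dx_i ∧ dx_j = sum_{i<j, k} (∂g_{ij}/∂x_k) dx_k ∧ dx_i ∧ dx_j.
Expand each term, using dx_k ∧ dx_i ∧ dx_j = sgn(permutation) dx_{(a)} ∧ dx_{(b)} ∧ dx_{(c)} with (a < b < c) sorted:
  d(-3*w^2 - 3*w*x + 3*x*z) includes (∂/∂w)(-3*w^2 - 3*w*x + 3*x*z) dw = (-6*w - 3*x) dw, which multiplied by dx ∧ dz gives (-6*w - 3*x) dx ∧ dz ∧ dw
  d(w*y - z^2) includes (∂/∂y)(w*y - z^2) dy = (w) dy, which multiplied by dx ∧ dw gives (-w) dx ∧ dy ∧ dw
  d(w*y - z^2) includes (∂/∂z)(w*y - z^2) dz = (-2*z) dz, which multiplied by dx ∧ dw gives (2*z) dx ∧ dz ∧ dw
  d(3*z*(w - y)) includes (∂/∂z)(3*z*(w - y)) dz = (3*w - 3*y) dz, which multiplied by dy ∧ dw gives (-3*w + 3*y) dy ∧ dz ∧ dw
Collecting like 3-forms: d(omega) = (-6*w - 3*x + 2*z) dx ∧ dz ∧ dw + (-w) dx ∧ dy ∧ dw + (-3*w + 3*y) dy ∧ dz ∧ dw.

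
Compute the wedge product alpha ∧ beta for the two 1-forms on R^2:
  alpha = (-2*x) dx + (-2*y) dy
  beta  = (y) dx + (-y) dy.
alpha ∧ beta = (2*y*(x + y)) dx ∧ dy

Distribute the wedge, using dx_i ∧ dx_j = -dx_j ∧ dx_i and dx_i ∧ dx_i = 0. For each pair (i, j) with i < j, the coefficient of dx_i ∧ dx_j in alpha ∧ beta is (alpha_i * beta_j - alpha_j * beta_i). Collecting: alpha ∧ beta = (2*y*(x + y)) dx ∧ dy.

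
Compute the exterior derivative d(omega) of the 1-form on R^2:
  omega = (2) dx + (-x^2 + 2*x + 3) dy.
d(omega) = (2 - 2*x) dx ∧ dy

For a 1-form omega = sum_i f_i dx_i, the exterior derivative is
  d(omega) = sum_{i < j} (∂f_j/∂x_i - ∂f_i/∂x_j) dx_i ∧ dx_j.
  coefficient of dx ∧ dy: ∂f_2/∂x - ∂f_1/∂y = ∂(-x^2 + 2*x + 3)/∂x - ∂(2)/∂y = 2 - 2*x
Assembling: d(omega) = (2 - 2*x) dx ∧ dy.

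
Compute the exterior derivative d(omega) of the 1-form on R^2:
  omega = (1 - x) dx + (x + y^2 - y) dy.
d(omega) = (1) dx ∧ dy

For a 1-form omega = sum_i f_i dx_i, the exterior derivative is
  d(omega) = sum_{i < j} (∂f_j/∂x_i - ∂f_i/∂x_j) dx_i ∧ dx_j.
  coefficient of dx ∧ dy: ∂f_2/∂x - ∂f_1/∂y = ∂(x + y^2 - y)/∂x - ∂(1 - x)/∂y = 1
Assembling: d(omega) = (1) dx ∧ dy.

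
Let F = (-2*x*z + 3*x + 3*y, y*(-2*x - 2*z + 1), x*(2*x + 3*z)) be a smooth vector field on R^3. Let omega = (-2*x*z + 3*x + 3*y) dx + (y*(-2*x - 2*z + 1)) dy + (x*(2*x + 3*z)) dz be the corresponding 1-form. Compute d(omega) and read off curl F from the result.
d(omega) = (2*y) dy ∧ dz + (-6*x - 3*z) dz ∧ dx + (-2*y - 3) dx ∧ dy; curl F = (2*y, -6*x - 3*z, -2*y - 3)

d omega = sum_{i<j} (∂f_j/∂x_i - ∂f_i/∂x_j) dx_i ∧ dx_j. Under the identification (dy ∧ dz, dz ∧ dx, dx ∧ dy) ↔ (e_x, e_y, e_z), the coefficients are exactly the components of curl F. Compute:
  ∂R/∂y - ∂Q/∂z = (0) - (-2*y) = 2*y
  ∂P/∂z - ∂R/∂x = (-2*x) - (4*x + 3*z) = -6*x - 3*z
  ∂Q/∂x - ∂P/∂y = (-2*y) - (3) = -2*y - 3.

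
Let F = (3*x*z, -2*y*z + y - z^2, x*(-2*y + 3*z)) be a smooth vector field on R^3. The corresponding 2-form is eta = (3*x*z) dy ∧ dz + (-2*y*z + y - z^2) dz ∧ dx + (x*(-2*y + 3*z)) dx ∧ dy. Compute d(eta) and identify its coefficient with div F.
d(eta) = (3*x + z + 1) dx ∧ dy ∧ dz; div F = 3*x + z + 1

For a 2-form in R^3 of the form above, applying d gives a 3-form with coefficient ∂P/∂x + ∂Q/∂y + ∂R/∂z:
  ∂P/∂x = 3*z
  ∂Q/∂y = 1 - 2*z
  ∂R/∂z = 3*x
Sum = 3*x + z + 1, which is exactly div F.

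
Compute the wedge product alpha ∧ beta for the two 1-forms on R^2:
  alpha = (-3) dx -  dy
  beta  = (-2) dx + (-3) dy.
alpha ∧ beta = (7) dx ∧ dy

Distribute the wedge, using dx_i ∧ dx_j = -dx_j ∧ dx_i and dx_i ∧ dx_i = 0. For each pair (i, j) with i < j, the coefficient of dx_i ∧ dx_j in alpha ∧ beta is (alpha_i * beta_j - alpha_j * beta_i). Collecting: alpha ∧ beta = (7) dx ∧ dy.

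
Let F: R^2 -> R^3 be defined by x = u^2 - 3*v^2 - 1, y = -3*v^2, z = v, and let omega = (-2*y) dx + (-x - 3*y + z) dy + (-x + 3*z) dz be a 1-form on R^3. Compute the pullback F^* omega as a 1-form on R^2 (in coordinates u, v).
F^* omega = (12*u*v^2) du + (6*u^2*v - u^2 - 108*v^3 - 3*v^2 - 3*v + 1) dv

Using F^*(f dg) = (f ∘ F) d(g ∘ F), substitute each coordinate x_i by F_i(u, v) in f_i, and replace dx_i by d F_i = (∂F_i/∂u) du + (∂F_i/∂v) dv.
  For the x component: f_1(F) = 6*v^2; d F_1 = (2*u) du + (-6*v) dv
  For the y component: f_2(F) = -u^2 + 12*v^2 + v + 1; d F_2 = (0) du + (-6*v) dv
  For the z component: f_3(F) = -u^2 + 3*v^2 + 3*v + 1; d F_3 = (0) du + (1) dv
Combining and collecting du, dv coefficients:
  coeff of du: 12*u*v^2
  coeff of dv: 6*u^2*v - u^2 - 108*v^3 - 3*v^2 - 3*v + 1
F^* omega = (12*u*v^2) du + (6*u^2*v - u^2 - 108*v^3 - 3*v^2 - 3*v + 1) dv.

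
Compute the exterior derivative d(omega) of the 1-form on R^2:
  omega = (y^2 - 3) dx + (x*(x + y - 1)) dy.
d(omega) = (2*x - y - 1) dx ∧ dy

For a 1-form omega = sum_i f_i dx_i, the exterior derivative is
  d(omega) = sum_{i < j} (∂f_j/∂x_i - ∂f_i/∂x_j) dx_i ∧ dx_j.
  coefficient of dx ∧ dy: ∂f_2/∂x - ∂f_1/∂y = ∂(x*(x + y - 1))/∂x - ∂(y^2 - 3)/∂y = 2*x - y - 1
Assembling: d(omega) = (2*x - y - 1) dx ∧ dy.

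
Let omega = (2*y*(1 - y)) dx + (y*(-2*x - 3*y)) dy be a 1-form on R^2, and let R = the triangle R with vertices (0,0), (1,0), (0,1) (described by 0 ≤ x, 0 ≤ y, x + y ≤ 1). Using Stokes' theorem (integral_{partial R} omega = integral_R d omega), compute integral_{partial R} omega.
integral_(partial R) omega = -2/3

Stokes: integral_partial_R omega = integral_R d omega with d omega = (∂Q/∂x - ∂P/∂y) dx ∧ dy.
  ∂Q/∂x = -2*y
  ∂P/∂y = 2 - 4*y
  integrand = ∂Q/∂x - ∂P/∂y = 2*y - 2.
Integrating over R: integral_0^1 integral_0^{1-x} (2*y - 2) dy dx = -2/3.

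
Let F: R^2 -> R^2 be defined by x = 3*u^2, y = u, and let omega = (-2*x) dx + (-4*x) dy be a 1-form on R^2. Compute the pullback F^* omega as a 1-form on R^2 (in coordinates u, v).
F^* omega = (u^2*(-36*u - 12)) du

Using F^*(f dg) = (f ∘ F) d(g ∘ F), substitute each coordinate x_i by F_i(u, v) in f_i, and replace dx_i by d F_i = (∂F_i/∂u) du + (∂F_i/∂v) dv.
  For the x component: f_1(F) = -6*u^2; d F_1 = (6*u) du + (0) dv
  For the y component: f_2(F) = -12*u^2; d F_2 = (1) du + (0) dv
Combining and collecting du, dv coefficients:
  coeff of du: u^2*(-36*u - 12)
  coeff of dv: 0
F^* omega = (u^2*(-36*u - 12)) du.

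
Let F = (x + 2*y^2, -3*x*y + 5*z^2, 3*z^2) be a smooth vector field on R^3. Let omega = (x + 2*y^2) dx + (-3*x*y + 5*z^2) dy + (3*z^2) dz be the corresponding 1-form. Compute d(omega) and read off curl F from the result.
d(omega) = (-10*z) dy ∧ dz + (0) dz ∧ dx + (-7*y) dx ∧ dy; curl F = (-10*z, 0, -7*y)

d omega = sum_{i<j} (∂f_j/∂x_i - ∂f_i/∂x_j) dx_i ∧ dx_j. Under the identification (dy ∧ dz, dz ∧ dx, dx ∧ dy) ↔ (e_x, e_y, e_z), the coefficients are exactly the components of curl F. Compute:
  ∂R/∂y - ∂Q/∂z = (0) - (10*z) = -10*z
  ∂P/∂z - ∂R/∂x = (0) - (0) = 0
  ∂Q/∂x - ∂P/∂y = (-3*y) - (4*y) = -7*y.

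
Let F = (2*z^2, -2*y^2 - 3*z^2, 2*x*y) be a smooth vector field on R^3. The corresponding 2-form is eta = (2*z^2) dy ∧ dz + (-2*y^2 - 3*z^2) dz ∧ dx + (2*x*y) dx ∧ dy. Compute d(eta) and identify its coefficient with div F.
d(eta) = (-4*y) dx ∧ dy ∧ dz; div F = -4*y

For a 2-form in R^3 of the form above, applying d gives a 3-form with coefficient ∂P/∂x + ∂Q/∂y + ∂R/∂z:
  ∂P/∂x = 0
  ∂Q/∂y = -4*y
  ∂R/∂z = 0
Sum = -4*y, which is exactly div F.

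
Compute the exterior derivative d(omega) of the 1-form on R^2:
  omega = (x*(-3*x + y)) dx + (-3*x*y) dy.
d(omega) = (-x - 3*y) dx ∧ dy

For a 1-form omega = sum_i f_i dx_i, the exterior derivative is
  d(omega) = sum_{i < j} (∂f_j/∂x_i - ∂f_i/∂x_j) dx_i ∧ dx_j.
  coefficient of dx ∧ dy: ∂f_2/∂x - ∂f_1/∂y = ∂(-3*x*y)/∂x - ∂(x*(-3*x + y))/∂y = -x - 3*y
Assembling: d(omega) = (-x - 3*y) dx ∧ dy.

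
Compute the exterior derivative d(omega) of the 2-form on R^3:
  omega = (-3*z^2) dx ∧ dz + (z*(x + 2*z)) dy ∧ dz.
d(omega) = (z) dx ∧ dy ∧ dz

For a 2-form omega = sum_{i<j} g_{ij} dx_i ∧ dx_j, the exterior derivative is
  d(omega) = sum_{i<j} d(g_{ij}) ∧ dx_i ∧ dx_j = sum_{i<j, k} (∂g_{ij}/∂x_k) dx_k ∧ dx_i ∧ dx_j.
Expand each term, using dx_k ∧ dx_i ∧ dx_j = sgn(permutation) dx_{(a)} ∧ dx_{(b)} ∧ dx_{(c)} with (a < b < c) sorted:
  d(z*(x + 2*z)) includes (∂/∂x)(z*(x + 2*z)) dx = (z) dx, which multiplied by dy ∧ dz gives (z) dx ∧ dy ∧ dz
Collecting like 3-forms: d(omega) = (z) dx ∧ dy ∧ dz.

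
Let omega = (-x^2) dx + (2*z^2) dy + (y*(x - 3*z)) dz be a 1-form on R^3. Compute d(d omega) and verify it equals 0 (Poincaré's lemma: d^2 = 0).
d(d omega) = 0

Step 1: d omega = sum_{i<j} (∂f_j/∂x_i - ∂f_i/∂x_j) dx_i ∧ dx_j:
  coeff of dx ∧ dy: 0
  coeff of dx ∧ dz: y
  coeff of dy ∧ dz: x - 7*z
Step 2: Apply d again to each 2-form coefficient. The only possible 3-form in R^3 is dx ∧ dy ∧ dz, with coefficient
  ∂(coeff of dy∧dz)/∂x - ∂(coeff of dx∧dz)/∂y + ∂(coeff of dx∧dy)/∂z
  = ∂/∂x (x - 7*z) - ∂/∂y (y) + ∂/∂z (0).
Each of these terms simplifies to sums of mixed partials that cancel in pairs. The result is 0 (by equality of mixed partials for smooth functions — Schwarz / Clairaut).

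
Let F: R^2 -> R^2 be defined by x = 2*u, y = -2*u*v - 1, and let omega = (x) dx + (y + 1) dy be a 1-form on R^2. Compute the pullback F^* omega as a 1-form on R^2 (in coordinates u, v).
F^* omega = (4*u*(v^2 + 1)) du + (4*u^2*v) dv

Using F^*(f dg) = (f ∘ F) d(g ∘ F), substitute each coordinate x_i by F_i(u, v) in f_i, and replace dx_i by d F_i = (∂F_i/∂u) du + (∂F_i/∂v) dv.
  For the x component: f_1(F) = 2*u; d F_1 = (2) du + (0) dv
  For the y component: f_2(F) = -2*u*v; d F_2 = (-2*v) du + (-2*u) dv
Combining and collecting du, dv coefficients:
  coeff of du: 4*u*(v^2 + 1)
  coeff of dv: 4*u^2*v
F^* omega = (4*u*(v^2 + 1)) du + (4*u^2*v) dv.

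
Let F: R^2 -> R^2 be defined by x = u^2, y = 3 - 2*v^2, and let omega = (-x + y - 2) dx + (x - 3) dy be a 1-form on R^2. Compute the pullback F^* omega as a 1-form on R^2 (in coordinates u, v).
F^* omega = (2*u*(-u^2 - 2*v^2 + 1)) du + (4*v*(3 - u^2)) dv

Using F^*(f dg) = (f ∘ F) d(g ∘ F), substitute each coordinate x_i by F_i(u, v) in f_i, and replace dx_i by d F_i = (∂F_i/∂u) du + (∂F_i/∂v) dv.
  For the x component: f_1(F) = -u^2 - 2*v^2 + 1; d F_1 = (2*u) du + (0) dv
  For the y component: f_2(F) = u^2 - 3; d F_2 = (0) du + (-4*v) dv
Combining and collecting du, dv coefficients:
  coeff of du: 2*u*(-u^2 - 2*v^2 + 1)
  coeff of dv: 4*v*(3 - u^2)
F^* omega = (2*u*(-u^2 - 2*v^2 + 1)) du + (4*v*(3 - u^2)) dv.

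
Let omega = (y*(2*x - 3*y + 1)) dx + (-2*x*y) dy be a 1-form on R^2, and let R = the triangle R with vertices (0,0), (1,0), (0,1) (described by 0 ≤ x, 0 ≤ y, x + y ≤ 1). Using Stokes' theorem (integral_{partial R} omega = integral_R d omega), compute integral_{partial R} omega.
integral_(partial R) omega = -1/6

Stokes: integral_partial_R omega = integral_R d omega with d omega = (∂Q/∂x - ∂P/∂y) dx ∧ dy.
  ∂Q/∂x = -2*y
  ∂P/∂y = 2*x - 6*y + 1
  integrand = ∂Q/∂x - ∂P/∂y = -2*x + 4*y - 1.
Integrating over R: integral_0^1 integral_0^{1-x} (-2*x + 4*y - 1) dy dx = -1/6.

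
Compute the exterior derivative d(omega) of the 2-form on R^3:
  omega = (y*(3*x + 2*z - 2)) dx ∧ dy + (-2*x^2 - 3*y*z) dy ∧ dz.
d(omega) = (-4*x + 2*y) dx ∧ dy ∧ dz

For a 2-form omega = sum_{i<j} g_{ij} dx_i ∧ dx_j, the exterior derivative is
  d(omega) = sum_{i<j} d(g_{ij}) ∧ dx_i ∧ dx_j = sum_{i<j, k} (∂g_{ij}/∂x_k) dx_k ∧ dx_i ∧ dx_j.
Expand each term, using dx_k ∧ dx_i ∧ dx_j = sgn(permutation) dx_{(a)} ∧ dx_{(b)} ∧ dx_{(c)} with (a < b < c) sorted:
  d(y*(3*x + 2*z - 2)) includes (∂/∂z)(y*(3*x + 2*z - 2)) dz = (2*y) dz, which multiplied by dx ∧ dy gives (2*y) dx ∧ dy ∧ dz
  d(-2*x^2 - 3*y*z) includes (∂/∂x)(-2*x^2 - 3*y*z) dx = (-4*x) dx, which multiplied by dy ∧ dz gives (-4*x) dx ∧ dy ∧ dz
Collecting like 3-forms: d(omega) = (-4*x + 2*y) dx ∧ dy ∧ dz.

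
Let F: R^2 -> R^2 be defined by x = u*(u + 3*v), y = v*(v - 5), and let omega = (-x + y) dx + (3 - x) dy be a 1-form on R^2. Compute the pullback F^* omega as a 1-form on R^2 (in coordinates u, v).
F^* omega = (-2*u^3 - 9*u^2*v - 7*u*v^2 - 10*u*v + 3*v^3 - 15*v^2) du + (-3*u^3 - 11*u^2*v + 5*u^2 - 3*u*v^2 + 6*v - 15) dv

Using F^*(f dg) = (f ∘ F) d(g ∘ F), substitute each coordinate x_i by F_i(u, v) in f_i, and replace dx_i by d F_i = (∂F_i/∂u) du + (∂F_i/∂v) dv.
  For the x component: f_1(F) = -u^2 - 3*u*v + v^2 - 5*v; d F_1 = (2*u + 3*v) du + (3*u) dv
  For the y component: f_2(F) = -u^2 - 3*u*v + 3; d F_2 = (0) du + (2*v - 5) dv
Combining and collecting du, dv coefficients:
  coeff of du: -2*u^3 - 9*u^2*v - 7*u*v^2 - 10*u*v + 3*v^3 - 15*v^2
  coeff of dv: -3*u^3 - 11*u^2*v + 5*u^2 - 3*u*v^2 + 6*v - 15
F^* omega = (-2*u^3 - 9*u^2*v - 7*u*v^2 - 10*u*v + 3*v^3 - 15*v^2) du + (-3*u^3 - 11*u^2*v + 5*u^2 - 3*u*v^2 + 6*v - 15) dv.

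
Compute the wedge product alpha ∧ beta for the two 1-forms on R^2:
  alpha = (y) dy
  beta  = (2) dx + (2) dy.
alpha ∧ beta = (-2*y) dx ∧ dy

Distribute the wedge, using dx_i ∧ dx_j = -dx_j ∧ dx_i and dx_i ∧ dx_i = 0. For each pair (i, j) with i < j, the coefficient of dx_i ∧ dx_j in alpha ∧ beta is (alpha_i * beta_j - alpha_j * beta_i). Collecting: alpha ∧ beta = (-2*y) dx ∧ dy.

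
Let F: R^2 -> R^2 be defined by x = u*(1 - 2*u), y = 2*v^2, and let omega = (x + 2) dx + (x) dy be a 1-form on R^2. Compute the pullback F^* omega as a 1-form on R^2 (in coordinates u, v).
F^* omega = (8*u^3 - 6*u^2 - 7*u + 2) du + (4*u*v*(1 - 2*u)) dv

Using F^*(f dg) = (f ∘ F) d(g ∘ F), substitute each coordinate x_i by F_i(u, v) in f_i, and replace dx_i by d F_i = (∂F_i/∂u) du + (∂F_i/∂v) dv.
  For the x component: f_1(F) = -2*u^2 + u + 2; d F_1 = (1 - 4*u) du + (0) dv
  For the y component: f_2(F) = u*(1 - 2*u); d F_2 = (0) du + (4*v) dv
Combining and collecting du, dv coefficients:
  coeff of du: 8*u^3 - 6*u^2 - 7*u + 2
  coeff of dv: 4*u*v*(1 - 2*u)
F^* omega = (8*u^3 - 6*u^2 - 7*u + 2) du + (4*u*v*(1 - 2*u)) dv.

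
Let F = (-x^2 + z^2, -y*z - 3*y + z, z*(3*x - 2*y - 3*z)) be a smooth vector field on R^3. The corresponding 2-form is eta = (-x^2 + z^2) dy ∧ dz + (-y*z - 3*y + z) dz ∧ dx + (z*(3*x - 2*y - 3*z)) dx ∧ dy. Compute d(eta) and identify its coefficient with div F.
d(eta) = (x - 2*y - 7*z - 3) dx ∧ dy ∧ dz; div F = x - 2*y - 7*z - 3

For a 2-form in R^3 of the form above, applying d gives a 3-form with coefficient ∂P/∂x + ∂Q/∂y + ∂R/∂z:
  ∂P/∂x = -2*x
  ∂Q/∂y = -z - 3
  ∂R/∂z = 3*x - 2*y - 6*z
Sum = x - 2*y - 7*z - 3, which is exactly div F.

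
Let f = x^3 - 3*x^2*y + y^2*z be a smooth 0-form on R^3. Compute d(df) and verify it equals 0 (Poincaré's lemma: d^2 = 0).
d(df) = 0

Step 1: df = sum_i (∂f/∂x_i) dx_i = (3*x*(x - 2*y)) dx + (-3*x^2 + 2*y*z) dy + (y^2) dz.
Step 2: Apply d again. Using the 1-form formula, the coefficient of dx ∧ dy in d(df) is ∂^2 f/∂x ∂y - ∂^2 f/∂y ∂x = (-6*x) - (-6*x) = 0 (equality of mixed partials for smooth f).
Similarly for dx ∧ dz and dy ∧ dz — all coefficients vanish. So d(df) = 0.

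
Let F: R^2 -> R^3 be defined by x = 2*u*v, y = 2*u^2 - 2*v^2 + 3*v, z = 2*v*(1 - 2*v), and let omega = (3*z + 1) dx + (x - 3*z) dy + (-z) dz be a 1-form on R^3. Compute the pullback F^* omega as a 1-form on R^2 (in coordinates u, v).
F^* omega = (2*v*(4*u^2 + 24*u*v - 12*u - 12*v^2 + 6*v + 1)) du + (-32*u*v^2 + 18*u*v + 2*u - 80*v^3 + 84*v^2 - 22*v) dv

Using F^*(f dg) = (f ∘ F) d(g ∘ F), substitute each coordinate x_i by F_i(u, v) in f_i, and replace dx_i by d F_i = (∂F_i/∂u) du + (∂F_i/∂v) dv.
  For the x component: f_1(F) = -12*v^2 + 6*v + 1; d F_1 = (2*v) du + (2*u) dv
  For the y component: f_2(F) = 2*v*(u + 6*v - 3); d F_2 = (4*u) du + (3 - 4*v) dv
  For the z component: f_3(F) = 2*v*(2*v - 1); d F_3 = (0) du + (2 - 8*v) dv
Combining and collecting du, dv coefficients:
  coeff of du: 2*v*(4*u^2 + 24*u*v - 12*u - 12*v^2 + 6*v + 1)
  coeff of dv: -32*u*v^2 + 18*u*v + 2*u - 80*v^3 + 84*v^2 - 22*v
F^* omega = (2*v*(4*u^2 + 24*u*v - 12*u - 12*v^2 + 6*v + 1)) du + (-32*u*v^2 + 18*u*v + 2*u - 80*v^3 + 84*v^2 - 22*v) dv.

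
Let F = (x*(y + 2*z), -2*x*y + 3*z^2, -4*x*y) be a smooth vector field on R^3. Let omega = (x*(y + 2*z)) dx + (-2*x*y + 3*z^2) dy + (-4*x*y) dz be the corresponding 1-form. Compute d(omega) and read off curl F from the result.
d(omega) = (-4*x - 6*z) dy ∧ dz + (2*x + 4*y) dz ∧ dx + (-x - 2*y) dx ∧ dy; curl F = (-4*x - 6*z, 2*x + 4*y, -x - 2*y)

d omega = sum_{i<j} (∂f_j/∂x_i - ∂f_i/∂x_j) dx_i ∧ dx_j. Under the identification (dy ∧ dz, dz ∧ dx, dx ∧ dy) ↔ (e_x, e_y, e_z), the coefficients are exactly the components of curl F. Compute:
  ∂R/∂y - ∂Q/∂z = (-4*x) - (6*z) = -4*x - 6*z
  ∂P/∂z - ∂R/∂x = (2*x) - (-4*y) = 2*x + 4*y
  ∂Q/∂x - ∂P/∂y = (-2*y) - (x) = -x - 2*y.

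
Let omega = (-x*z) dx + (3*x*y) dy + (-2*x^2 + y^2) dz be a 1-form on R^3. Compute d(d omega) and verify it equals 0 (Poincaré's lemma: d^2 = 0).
d(d omega) = 0

Step 1: d omega = sum_{i<j} (∂f_j/∂x_i - ∂f_i/∂x_j) dx_i ∧ dx_j:
  coeff of dx ∧ dy: 3*y
  coeff of dx ∧ dz: -3*x
  coeff of dy ∧ dz: 2*y
Step 2: Apply d again to each 2-form coefficient. The only possible 3-form in R^3 is dx ∧ dy ∧ dz, with coefficient
  ∂(coeff of dy∧dz)/∂x - ∂(coeff of dx∧dz)/∂y + ∂(coeff of dx∧dy)/∂z
  = ∂/∂x (2*y) - ∂/∂y (-3*x) + ∂/∂z (3*y).
Each of these terms simplifies to sums of mixed partials that cancel in pairs. The result is 0 (by equality of mixed partials for smooth functions — Schwarz / Clairaut).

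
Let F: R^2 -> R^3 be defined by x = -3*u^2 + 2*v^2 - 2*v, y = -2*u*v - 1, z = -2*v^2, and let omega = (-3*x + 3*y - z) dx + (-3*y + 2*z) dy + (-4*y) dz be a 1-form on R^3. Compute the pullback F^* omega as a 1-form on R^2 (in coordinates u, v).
F^* omega = (-54*u^3 + 36*u^2*v + 12*u*v^2 - 36*u*v + 18*u + 8*v^3 - 6*v) du + (24*u^2*v - 18*u^2 - 48*u*v^2 + 12*u*v - 6*u - 16*v^3 + 32*v^2 - 40*v + 6) dv

Using F^*(f dg) = (f ∘ F) d(g ∘ F), substitute each coordinate x_i by F_i(u, v) in f_i, and replace dx_i by d F_i = (∂F_i/∂u) du + (∂F_i/∂v) dv.
  For the x component: f_1(F) = 9*u^2 - 6*u*v - 4*v^2 + 6*v - 3; d F_1 = (-6*u) du + (4*v - 2) dv
  For the y component: f_2(F) = 6*u*v - 4*v^2 + 3; d F_2 = (-2*v) du + (-2*u) dv
  For the z component: f_3(F) = 8*u*v + 4; d F_3 = (0) du + (-4*v) dv
Combining and collecting du, dv coefficients:
  coeff of du: -54*u^3 + 36*u^2*v + 12*u*v^2 - 36*u*v + 18*u + 8*v^3 - 6*v
  coeff of dv: 24*u^2*v - 18*u^2 - 48*u*v^2 + 12*u*v - 6*u - 16*v^3 + 32*v^2 - 40*v + 6
F^* omega = (-54*u^3 + 36*u^2*v + 12*u*v^2 - 36*u*v + 18*u + 8*v^3 - 6*v) du + (24*u^2*v - 18*u^2 - 48*u*v^2 + 12*u*v - 6*u - 16*v^3 + 32*v^2 - 40*v + 6) dv.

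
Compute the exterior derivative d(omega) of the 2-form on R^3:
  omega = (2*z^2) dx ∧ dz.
d(omega) = 0

For a 2-form omega = sum_{i<j} g_{ij} dx_i ∧ dx_j, the exterior derivative is
  d(omega) = sum_{i<j} d(g_{ij}) ∧ dx_i ∧ dx_j = sum_{i<j, k} (∂g_{ij}/∂x_k) dx_k ∧ dx_i ∧ dx_j.
Expand each term, using dx_k ∧ dx_i ∧ dx_j = sgn(permutation) dx_{(a)} ∧ dx_{(b)} ∧ dx_{(c)} with (a < b < c) sorted:

Collecting like 3-forms: d(omega) = 0.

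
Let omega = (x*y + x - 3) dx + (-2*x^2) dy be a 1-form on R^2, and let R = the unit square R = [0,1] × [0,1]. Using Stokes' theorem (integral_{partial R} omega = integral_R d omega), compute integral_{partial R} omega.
integral_(partial R) omega = -5/2

Stokes: integral_partial_R omega = integral_R d omega with d omega = (∂Q/∂x - ∂P/∂y) dx ∧ dy.
  ∂Q/∂x = -4*x
  ∂P/∂y = x
  integrand = ∂Q/∂x - ∂P/∂y = -5*x.
Integrating over R: integral_0^1 integral_0^1 (-5*x) dx dy = -5/2.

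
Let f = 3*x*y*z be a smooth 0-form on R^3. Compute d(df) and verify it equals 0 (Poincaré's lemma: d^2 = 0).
d(df) = 0

Step 1: df = sum_i (∂f/∂x_i) dx_i = (3*y*z) dx + (3*x*z) dy + (3*x*y) dz.
Step 2: Apply d again. Using the 1-form formula, the coefficient of dx ∧ dy in d(df) is ∂^2 f/∂x ∂y - ∂^2 f/∂y ∂x = (3*z) - (3*z) = 0 (equality of mixed partials for smooth f).
Similarly for dx ∧ dz and dy ∧ dz — all coefficients vanish. So d(df) = 0.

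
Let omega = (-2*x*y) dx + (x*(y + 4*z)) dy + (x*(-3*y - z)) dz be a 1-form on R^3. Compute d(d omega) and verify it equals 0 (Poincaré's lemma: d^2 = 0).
d(d omega) = 0

Step 1: d omega = sum_{i<j} (∂f_j/∂x_i - ∂f_i/∂x_j) dx_i ∧ dx_j:
  coeff of dx ∧ dy: 2*x + y + 4*z
  coeff of dx ∧ dz: -3*y - z
  coeff of dy ∧ dz: -7*x
Step 2: Apply d again to each 2-form coefficient. The only possible 3-form in R^3 is dx ∧ dy ∧ dz, with coefficient
  ∂(coeff of dy∧dz)/∂x - ∂(coeff of dx∧dz)/∂y + ∂(coeff of dx∧dy)/∂z
  = ∂/∂x (-7*x) - ∂/∂y (-3*y - z) + ∂/∂z (2*x + y + 4*z).
Each of these terms simplifies to sums of mixed partials that cancel in pairs. The result is 0 (by equality of mixed partials for smooth functions — Schwarz / Clairaut).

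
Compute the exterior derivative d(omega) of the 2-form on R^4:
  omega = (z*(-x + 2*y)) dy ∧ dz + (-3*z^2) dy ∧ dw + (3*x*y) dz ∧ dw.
d(omega) = (-z) dx ∧ dy ∧ dz + (3*x + 6*z) dy ∧ dz ∧ dw + (3*y) dx ∧ dz ∧ dw

For a 2-form omega = sum_{i<j} g_{ij} dx_i ∧ dx_j, the exterior derivative is
  d(omega) = sum_{i<j} d(g_{ij}) ∧ dx_i ∧ dx_j = sum_{i<j, k} (∂g_{ij}/∂x_k) dx_k ∧ dx_i ∧ dx_j.
Expand each term, using dx_k ∧ dx_i ∧ dx_j = sgn(permutation) dx_{(a)} ∧ dx_{(b)} ∧ dx_{(c)} with (a < b < c) sorted:
  d(z*(-x + 2*y)) includes (∂/∂x)(z*(-x + 2*y)) dx = (-z) dx, which multiplied by dy ∧ dz gives (-z) dx ∧ dy ∧ dz
  d(-3*z^2) includes (∂/∂z)(-3*z^2) dz = (-6*z) dz, which multiplied by dy ∧ dw gives (6*z) dy ∧ dz ∧ dw
  d(3*x*y) includes (∂/∂x)(3*x*y) dx = (3*y) dx, which multiplied by dz ∧ dw gives (3*y) dx ∧ dz ∧ dw
  d(3*x*y) includes (∂/∂y)(3*x*y) dy = (3*x) dy, which multiplied by dz ∧ dw gives (3*x) dy ∧ dz ∧ dw
Collecting like 3-forms: d(omega) = (-z) dx ∧ dy ∧ dz + (3*x + 6*z) dy ∧ dz ∧ dw + (3*y) dx ∧ dz ∧ dw.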